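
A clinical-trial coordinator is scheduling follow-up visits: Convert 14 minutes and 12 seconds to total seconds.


Minutes: 14
Extra seconds: 12
Seconds per minute: 60
Minutes to seconds: 14 x 60 = 840
Total: 840 + 12 = 852

852


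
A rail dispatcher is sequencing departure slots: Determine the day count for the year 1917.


Year: 1917
Check leap year rules:
Divisible by 4? No
1917 is not a leap year
Days: 365

365


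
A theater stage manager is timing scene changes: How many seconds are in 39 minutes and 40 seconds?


Minutes: 39
Seconds: 40
Convert minutes to seconds: 39 x 60 = 2340
Add remaining seconds: 2340 + 40 = 2380

2380


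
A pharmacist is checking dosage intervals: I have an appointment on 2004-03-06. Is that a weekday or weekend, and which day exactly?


Date: 2004-03-06
January 1, 2004 is a Thursday
Day of year: 66
Offset from Jan 1: 65 days
65 mod 7 = 2
Result: Saturday

Saturday


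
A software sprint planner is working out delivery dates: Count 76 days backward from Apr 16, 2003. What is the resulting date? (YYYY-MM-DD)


Start: 2003-04-16
Subtracting 76 days
Days already passed in April: 16
After going back through April: 60 more days to subtract
March 2003: 31 days, 29 remaining
February 2003: 28 days, 1 remaining
January 2003 has 31 days, need 1
Result: 2003-01-30

2003-01-30


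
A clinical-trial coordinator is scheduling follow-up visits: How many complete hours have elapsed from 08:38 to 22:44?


Start: 08:38
End: 22:44
Hour difference: 22 - 8 = 14 hours
Minute difference: 44 - 38 = 6 minutes
Total minutes: 846
Complete hours: 846 / 60 = 14 (remainder 6)

14


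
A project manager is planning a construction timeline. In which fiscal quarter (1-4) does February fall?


Month: February (month 2)
Q1: January-March (months 1-3)
Q2: April-June (months 4-6)
Q3: July-September (months 7-9)
Q4: October-December (months 10-12)
Month 2 falls in Q1

1


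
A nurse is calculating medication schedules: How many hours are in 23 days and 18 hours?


Days: 23
Extra hours: 18
Hours per day: 24
Days to hours: 23 x 24 = 552
Total: 552 + 18 = 570

570


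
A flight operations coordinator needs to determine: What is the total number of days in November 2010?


Month: November
Year: 2010
November is a 30-day month
Total: 30 days

30


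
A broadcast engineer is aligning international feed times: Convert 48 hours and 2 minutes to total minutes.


Hours: 48
Extra minutes: 2
Minutes per hour: 60
Hours to minutes: 48 x 60 = 2880
Total: 2880 + 2 = 2882

2882


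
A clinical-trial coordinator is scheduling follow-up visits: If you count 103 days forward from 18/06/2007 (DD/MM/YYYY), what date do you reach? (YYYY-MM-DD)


Start: 2007-06-18
Adding 103 days
Days remaining in June: 12
After June: 91 days still to add
July 2007: 31 days, 60 remaining
August 2007: 31 days, 29 remaining
September 2007 has 30 days, need 29
Result: 2007-09-29

2007-09-29


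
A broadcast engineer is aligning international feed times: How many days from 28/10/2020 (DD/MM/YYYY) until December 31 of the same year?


Start: October 28, 2020
End: December 31, 2020
Days left in October: 3
November: 30
December: 31
Sum of remaining months: 61
Total: 3 + 61 = 64

64


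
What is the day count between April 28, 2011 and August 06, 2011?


Start date: 2011-04-28
End date: 2011-08-06
Apr 2011: +3 days
May 2011: +31 days
Jun 2011: +30 days
Jul 2011: +31 days
Aug 2011: +5 days
Total: 100 days

100


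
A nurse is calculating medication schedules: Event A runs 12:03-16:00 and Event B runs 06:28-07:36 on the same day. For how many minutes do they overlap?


Interval A: [723, 960] minutes from midnight
Interval B: [388, 456] minutes from midnight
Overlap start = max(723, 388) = 723
Overlap end = min(960, 456) = 456
End <= start, so the intervals do not overlap: 0 minutes

0


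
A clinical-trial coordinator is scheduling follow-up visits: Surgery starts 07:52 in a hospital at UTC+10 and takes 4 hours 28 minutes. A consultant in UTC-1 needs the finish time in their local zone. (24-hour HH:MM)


Start: 07:52 in UTC+10
Step 1 - add duration:
  minutes: 52 + 28 = 80 (carry 1h)
  hours: 7 + 4 + 1 = 12
  end in UTC+10: 12:20
Step 2 - convert UTC+10 -> UTC-1:
  offset difference: -1 - (10) = -11 hours
  12 + (-11) = 1 -> mod 24 = 1
Result: 01:20 in UTC-1

01:20


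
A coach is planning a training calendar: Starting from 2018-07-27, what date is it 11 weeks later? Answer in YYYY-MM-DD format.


Start: 2018-07-27
Weeks to add: 11
Convert to days: 11 x 7 = 77 days
Add 77 days to 2018-07-27
Result: 2018-10-12

2018-10-12


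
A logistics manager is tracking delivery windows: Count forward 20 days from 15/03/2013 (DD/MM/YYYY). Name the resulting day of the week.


Start: 2013-03-15 (Friday)
Step 1 - find target date: add 20 days
  2013-03-15 + 20 days = 2013-04-04
Step 2 - day of week:
  20 mod 7 = 6
  Friday + 6 days -> Thursday
Result: Thursday (2013-04-04)

Thursday


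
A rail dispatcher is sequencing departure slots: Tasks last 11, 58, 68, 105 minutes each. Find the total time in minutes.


Durations: 11, 58, 68, 105
Running sum: 11
+ 58 = 69
+ 68 = 137
+ 105 = 242
Total duration: 242 minutes
That is 4 hours and 2 minutes

242


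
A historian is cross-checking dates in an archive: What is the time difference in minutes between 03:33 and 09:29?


Start time: 03:33 = 213 minutes from midnight
End time: 09:29 = 569 minutes from midnight
Difference: 569 - 213 = 356 minutes
That is 5 hours and 56 minutes

356


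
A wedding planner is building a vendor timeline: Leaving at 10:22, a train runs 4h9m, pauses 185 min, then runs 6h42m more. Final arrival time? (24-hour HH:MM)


Depart: 10:22
Leg 1: +249 min -> 14:31
Layover: +185 min -> 17:36
Leg 2: +402 min -> 00:18
Total travel: 836 minutes = 13h 56m
Arrival: 00:18

00:18


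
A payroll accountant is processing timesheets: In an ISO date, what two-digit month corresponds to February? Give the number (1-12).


Calendar month order:
1. January
2. February <--
3. March
February is month number 2

2


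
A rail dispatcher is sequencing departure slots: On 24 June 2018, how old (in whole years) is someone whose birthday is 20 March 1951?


Birth: 1951-03-20
Reference: 2018-06-24
Year difference: 2018 - 1951 = 67
Has birthday (03-20) occurred by 06-24? Yes
Age in full years: 67

67


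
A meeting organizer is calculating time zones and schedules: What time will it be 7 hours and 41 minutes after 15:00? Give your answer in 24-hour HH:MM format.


Start time: 15:00
Adding: 7 hours 41 minutes
Minutes: 0 + 41 = 41
Hours: 15 + 7 + 0 = 22
Result: 22:41

22:41


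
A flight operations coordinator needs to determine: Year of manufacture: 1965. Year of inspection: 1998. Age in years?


Birth year: 1965
Current year: 1998
Age = current year - birth year
Age = 1998 - 1965 = 33

33


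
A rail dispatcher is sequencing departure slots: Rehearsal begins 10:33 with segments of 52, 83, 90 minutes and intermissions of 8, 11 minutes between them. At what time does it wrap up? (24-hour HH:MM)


Start: 10:33 = 633 min from midnight
  after task 1 (52 min): 11:25
  after break (8 min): 11:33
  after task 2 (83 min): 12:56
  after break (11 min): 13:07
  after task 3 (90 min): 14:37
Total elapsed: 244 minutes
End time: 14:37

14:37


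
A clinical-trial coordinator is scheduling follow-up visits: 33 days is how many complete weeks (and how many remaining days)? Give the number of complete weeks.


Total days: 33
Days per week: 7
Division: 33 / 7 = 4 remainder 5
Complete weeks: 4
Remaining days: 5

4


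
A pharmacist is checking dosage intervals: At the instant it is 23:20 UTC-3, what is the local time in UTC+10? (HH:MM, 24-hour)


Local time: 23:20 at UTC-3 (offset -3h)
Target zone: UTC+10 (offset 10h)
Difference: 10 - (-3) = 13 hours
Calculation: 23 + (13) = 36
Wraparound: (36) mod 24 = 12
Result: 12:20

12:20


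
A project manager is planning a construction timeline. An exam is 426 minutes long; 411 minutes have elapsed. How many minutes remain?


Total budget: 426 minutes
Time used: 411 minutes
Remaining: 426 - 411 = 15 minutes
Percent used: 96.5%
Percent remaining: 3.5%

15


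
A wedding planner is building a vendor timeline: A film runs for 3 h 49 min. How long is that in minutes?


Hours: 3
Minutes: 49
Convert hours to minutes: 3 x 60 = 180
Add remaining minutes: 180 + 49 = 229

229


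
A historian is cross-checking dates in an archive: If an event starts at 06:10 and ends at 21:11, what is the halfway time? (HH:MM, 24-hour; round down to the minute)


Start time: 06:10 = 370 minutes from midnight
End time: 21:11 = 1271 minutes from midnight
Sum: 370 + 1271 = 1641
Midpoint: 1641 / 2 = 820 minutes
Convert: 820 / 60 = 13 hours, 40 minutes
Result: 13:40

13:40


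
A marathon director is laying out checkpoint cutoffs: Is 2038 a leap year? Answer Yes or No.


Year: 2038
Divisible by 4? 2038 / 4 = 509.5 -> No
Not divisible by 4, so NOT a leap year

No


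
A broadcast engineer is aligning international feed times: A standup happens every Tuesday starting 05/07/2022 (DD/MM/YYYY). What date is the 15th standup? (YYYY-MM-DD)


First occurrence: 2022-07-05 (occurrence 1)
Each occurrence is 7 days after the previous.
Occurrence 15 is 14 weeks after the first.
14 weeks = 98 days
2022-07-05 + 98 days = 2022-10-11

2022-10-11


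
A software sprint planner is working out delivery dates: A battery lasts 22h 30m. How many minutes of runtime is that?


Hours: 22
Extra minutes: 30
Minutes per hour: 60
Hours to minutes: 22 x 60 = 1320
Total: 1320 + 30 = 1350

1350


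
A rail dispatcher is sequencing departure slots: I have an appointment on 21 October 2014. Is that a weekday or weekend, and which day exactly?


Date: 2014-10-21
January 1, 2014 is a Wednesday
Day of year: 294
Offset from Jan 1: 293 days
293 mod 7 = 6
Result: Tuesday

Tuesday


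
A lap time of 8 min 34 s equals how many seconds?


Minutes: 8
Seconds: 34
Convert minutes to seconds: 8 x 60 = 480
Add remaining seconds: 480 + 34 = 514

514


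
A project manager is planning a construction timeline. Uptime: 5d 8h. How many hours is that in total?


Days: 5
Extra hours: 8
Hours per day: 24
Days to hours: 5 x 24 = 120
Total: 120 + 8 = 128

128


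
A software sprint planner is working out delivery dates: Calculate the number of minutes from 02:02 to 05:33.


Start time: 02:02 = 122 minutes from midnight
End time: 05:33 = 333 minutes from midnight
Difference: 333 - 122 = 211 minutes
That is 3 hours and 31 minutes

211


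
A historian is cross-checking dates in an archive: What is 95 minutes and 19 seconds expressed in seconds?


Minutes: 95
Extra seconds: 19
Seconds per minute: 60
Minutes to seconds: 95 x 60 = 5700
Total: 5700 + 19 = 5719

5719


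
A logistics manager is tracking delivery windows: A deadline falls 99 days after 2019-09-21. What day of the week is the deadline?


Start: 2019-09-21 (Saturday)
Step 1 - find target date: add 99 days
  2019-09-21 + 99 days = 2019-12-29
Step 2 - day of week:
  99 mod 7 = 1
  Saturday + 1 days -> Sunday
Result: Sunday (2019-12-29)

Sunday


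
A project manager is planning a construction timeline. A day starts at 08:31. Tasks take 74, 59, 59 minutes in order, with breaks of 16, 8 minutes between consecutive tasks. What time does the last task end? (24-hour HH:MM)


Start: 08:31 = 511 min from midnight
  after task 1 (74 min): 09:45
  after break (16 min): 10:01
  after task 2 (59 min): 11:00
  after break (8 min): 11:08
  after task 3 (59 min): 12:07
Total elapsed: 216 minutes
End time: 12:07

12:07


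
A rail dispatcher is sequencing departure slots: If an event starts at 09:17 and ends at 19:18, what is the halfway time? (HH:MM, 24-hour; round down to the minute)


Start time: 09:17 = 557 minutes from midnight
End time: 19:18 = 1158 minutes from midnight
Sum: 557 + 1158 = 1715
Midpoint: 1715 / 2 = 857 minutes
Convert: 857 / 60 = 14 hours, 17 minutes
Result: 14:17

14:17


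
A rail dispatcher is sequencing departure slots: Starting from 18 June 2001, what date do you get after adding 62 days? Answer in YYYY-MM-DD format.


Start: 2001-06-18
Adding 62 days
Days remaining in June: 12
After June: 50 days still to add
July 2001: 31 days, 19 remaining
August 2001 has 31 days, need 19
Result: 2001-08-19

2001-08-19


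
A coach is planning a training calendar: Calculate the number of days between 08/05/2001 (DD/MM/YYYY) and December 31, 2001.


Start: May 08, 2001
End: December 31, 2001
Days left in May: 23
June: 30
July: 31
August: 31
September: 30
... plus remaining months
Sum of remaining months: 214
Total: 23 + 214 = 237

237


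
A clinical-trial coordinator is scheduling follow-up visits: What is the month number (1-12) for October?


Calendar month order:
9. September
10. October <--
11. November
October is month number 10

10


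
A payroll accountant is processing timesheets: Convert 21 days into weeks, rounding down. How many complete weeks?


Total days: 21
Days per week: 7
Division: 21 / 7 = 3 remainder 0
Complete weeks: 3
Remaining days: 0

3


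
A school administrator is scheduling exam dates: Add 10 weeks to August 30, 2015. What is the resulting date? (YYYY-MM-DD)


Start: 2015-08-30
Weeks to add: 10
Convert to days: 10 x 7 = 70 days
Add 70 days to 2015-08-30
Result: 2015-11-08

2015-11-08


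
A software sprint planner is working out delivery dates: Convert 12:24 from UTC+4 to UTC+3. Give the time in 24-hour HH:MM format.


Local time: 12:24 at UTC+4 (offset 4h)
Target zone: UTC+3 (offset 3h)
Difference: 3 - (4) = -1 hours
Calculation: 12 + (-1) = 11
Result: 11:24

11:24


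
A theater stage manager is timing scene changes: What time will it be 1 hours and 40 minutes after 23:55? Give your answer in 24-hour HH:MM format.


Start time: 23:55
Adding: 1 hours 40 minutes
Minutes: 55 + 40 = 95
Minute overflow: 95 >= 60, so carry 1 hour, minutes = 35
Hours: 23 + 1 + 1 = 25
Hour wraparound: 25 mod 24 = 1
Result: 01:35

01:35


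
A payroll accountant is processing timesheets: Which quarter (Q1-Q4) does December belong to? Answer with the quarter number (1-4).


Month: December (month 12)
Q1: January-March (months 1-3)
Q2: April-June (months 4-6)
Q3: July-September (months 7-9)
Q4: October-December (months 10-12)
Month 12 falls in Q4

4


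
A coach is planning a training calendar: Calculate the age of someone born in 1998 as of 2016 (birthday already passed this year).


Birth year: 1998
Current year: 2016
Age = current year - birth year
Age = 2016 - 1998 = 18

18


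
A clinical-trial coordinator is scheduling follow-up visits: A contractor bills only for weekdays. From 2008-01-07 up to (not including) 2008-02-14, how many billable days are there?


Start: 2008-01-07 (Monday)
End (exclusive): 2008-02-14 (Thursday)
Total calendar days: 38
Full weeks: 38 // 7 = 5 -> 25 weekdays
Remaining 3 days starting on Monday:
  Mon(w), Tue(w), Wed(w) -> 3 weekdays
Total business days: 25 + 3 = 28

28


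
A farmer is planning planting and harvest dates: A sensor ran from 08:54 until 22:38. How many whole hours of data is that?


Start: 08:54
End: 22:38
Hour difference: 22 - 8 = 14 hours
Minute difference: 38 - 54 = -16 minutes
Total minutes: 824
Complete hours: 824 / 60 = 13 (remainder 44)

13


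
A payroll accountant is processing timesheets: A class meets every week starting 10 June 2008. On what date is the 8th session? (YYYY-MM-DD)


First occurrence: 2008-06-10 (occurrence 1)
Each occurrence is 7 days after the previous.
Occurrence 8 is 7 weeks after the first.
7 weeks = 49 days
2008-06-10 + 49 days = 2008-07-29

2008-07-29


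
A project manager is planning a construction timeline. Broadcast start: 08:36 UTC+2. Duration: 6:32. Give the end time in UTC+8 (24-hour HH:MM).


Start: 08:36 in UTC+2
Step 1 - add duration:
  minutes: 36 + 32 = 68 (carry 1h)
  hours: 8 + 6 + 1 = 15
  end in UTC+2: 15:08
Step 2 - convert UTC+2 -> UTC+8:
  offset difference: 8 - (2) = 6 hours
  15 + (6) = 21 -> mod 24 = 21
Result: 21:08 in UTC+8

21:08


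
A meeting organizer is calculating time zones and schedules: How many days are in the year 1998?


Year: 1998
Check leap year rules:
Divisible by 4? No
1998 is not a leap year
Days: 365

365


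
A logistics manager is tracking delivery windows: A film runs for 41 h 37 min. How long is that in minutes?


Hours: 41
Minutes: 37
Convert hours to minutes: 41 x 60 = 2460
Add remaining minutes: 2460 + 37 = 2497

2497


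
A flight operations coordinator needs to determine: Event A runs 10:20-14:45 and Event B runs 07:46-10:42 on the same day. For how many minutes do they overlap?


Interval A: [620, 885] minutes from midnight
Interval B: [466, 642] minutes from midnight
Overlap start = max(620, 466) = 620
Overlap end = min(885, 642) = 642
Overlap = 642 - 620 = 22 minutes

22


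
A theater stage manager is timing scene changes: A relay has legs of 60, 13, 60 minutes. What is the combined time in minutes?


Durations: 60, 13, 60
Running sum: 60
+ 13 = 73
+ 60 = 133
Total duration: 133 minutes
That is 2 hours and 13 minutes

133


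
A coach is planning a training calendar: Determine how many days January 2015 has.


Month: January
Year: 2015
January is a 31-day month
Total: 31 days

31


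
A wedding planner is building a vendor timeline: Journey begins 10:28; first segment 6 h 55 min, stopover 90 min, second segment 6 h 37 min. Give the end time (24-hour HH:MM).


Depart: 10:28
Leg 1: +415 min -> 17:23
Layover: +90 min -> 18:53
Leg 2: +397 min -> 01:30
Total travel: 902 minutes = 15h 2m
Arrival: 01:30

01:30


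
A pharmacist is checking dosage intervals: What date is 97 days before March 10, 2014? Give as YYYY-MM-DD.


Start: 2014-03-10
Subtracting 97 days
Days already passed in March: 10
After going back through March: 87 more days to subtract
February 2014: 28 days, 59 remaining
January 2014: 31 days, 28 remaining
December 2013 has 31 days, need 28
Result: 2013-12-03

2013-12-03


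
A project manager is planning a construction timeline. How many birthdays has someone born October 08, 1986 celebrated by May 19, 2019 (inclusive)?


Birth: 1986-10-08
Reference: 2019-05-19
Year difference: 2019 - 1986 = 33
Has birthday (10-08) occurred by 05-19? No
Birthday not yet reached this year -> subtract 1
Age in full years: 32

32


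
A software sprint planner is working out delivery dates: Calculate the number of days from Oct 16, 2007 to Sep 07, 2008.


Start date: 2007-10-16
End date: 2008-09-07
Oct 2007: +16 days
Nov 2007: +30 days
Dec 2007: +31 days
... (9 more months)
Total: 327 days

327


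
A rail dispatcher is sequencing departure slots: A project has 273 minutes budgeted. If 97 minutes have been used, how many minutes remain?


Total budget: 273 minutes
Time used: 97 minutes
Remaining: 273 - 97 = 176 minutes
Percent used: 35.5%
Percent remaining: 64.5%

176


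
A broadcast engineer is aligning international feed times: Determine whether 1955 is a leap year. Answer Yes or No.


Year: 1955
Divisible by 4? 1955 / 4 = 488.75 -> No
Not divisible by 4, so NOT a leap year

No


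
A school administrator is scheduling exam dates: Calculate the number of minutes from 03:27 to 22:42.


Start time: 03:27 = 207 minutes from midnight
End time: 22:42 = 1362 minutes from midnight
Difference: 1362 - 207 = 1155 minutes
That is 19 hours and 15 minutes

1155


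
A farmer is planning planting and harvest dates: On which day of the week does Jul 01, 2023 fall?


Date: 2023-07-01
January 1, 2023 is a Sunday
Day of year: 182
Offset from Jan 1: 181 days
181 mod 7 = 6
Result: Saturday

Saturday


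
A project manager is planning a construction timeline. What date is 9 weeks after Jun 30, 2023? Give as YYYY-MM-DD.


Start: 2023-06-30
Weeks to add: 9
Convert to days: 9 x 7 = 63 days
Add 63 days to 2023-06-30
Result: 2023-09-01

2023-09-01


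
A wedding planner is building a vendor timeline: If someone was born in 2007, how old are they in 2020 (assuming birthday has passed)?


Birth year: 2007
Current year: 2020
Age = current year - birth year
Age = 2020 - 2007 = 13

13


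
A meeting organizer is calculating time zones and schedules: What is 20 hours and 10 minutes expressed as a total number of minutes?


Hours: 20
Minutes: 10
Convert hours to minutes: 20 x 60 = 1200
Add remaining minutes: 1200 + 10 = 1210

1210


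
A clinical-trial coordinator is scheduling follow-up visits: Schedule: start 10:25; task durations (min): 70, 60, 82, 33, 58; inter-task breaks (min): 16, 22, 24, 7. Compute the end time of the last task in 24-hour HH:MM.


Start: 10:25 = 625 min from midnight
  after task 1 (70 min): 11:35
  after break (16 min): 11:51
  after task 2 (60 min): 12:51
  after break (22 min): 13:13
  after task 3 (82 min): 14:35
  after break (24 min): 14:59
  after task 4 (33 min): 15:32
  after break (7 min): 15:39
  after task 5 (58 min): 16:37
Total elapsed: 372 minutes
End time: 16:37

16:37


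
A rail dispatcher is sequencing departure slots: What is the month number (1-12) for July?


Calendar month order:
6. June
7. July <--
8. August
July is month number 7

7


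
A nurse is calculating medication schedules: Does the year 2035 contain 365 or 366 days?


Year: 2035
Check leap year rules:
Divisible by 4? No
2035 is not a leap year
Days: 365

365


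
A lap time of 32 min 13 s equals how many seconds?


Minutes: 32
Seconds: 13
Convert minutes to seconds: 32 x 60 = 1920
Add remaining seconds: 1920 + 13 = 1933

1933


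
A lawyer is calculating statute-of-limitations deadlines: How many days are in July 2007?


Month: July
Year: 2007
July is a 31-day month
Total: 31 days

31


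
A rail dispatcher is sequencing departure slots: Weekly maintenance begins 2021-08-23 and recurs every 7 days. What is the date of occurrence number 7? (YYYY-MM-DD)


First occurrence: 2021-08-23 (occurrence 1)
Each occurrence is 7 days after the previous.
Occurrence 7 is 6 weeks after the first.
6 weeks = 42 days
2021-08-23 + 42 days = 2021-10-04

2021-10-04


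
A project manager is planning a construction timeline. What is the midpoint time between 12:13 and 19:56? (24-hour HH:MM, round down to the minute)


Start time: 12:13 = 733 minutes from midnight
End time: 19:56 = 1196 minutes from midnight
Sum: 733 + 1196 = 1929
Midpoint: 1929 / 2 = 964 minutes
Convert: 964 / 60 = 16 hours, 4 minutes
Result: 16:04

16:04


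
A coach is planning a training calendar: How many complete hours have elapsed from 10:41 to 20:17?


Start: 10:41
End: 20:17
Hour difference: 20 - 10 = 10 hours
Minute difference: 17 - 41 = -24 minutes
Total minutes: 576
Complete hours: 576 / 60 = 9 (remainder 36)

9


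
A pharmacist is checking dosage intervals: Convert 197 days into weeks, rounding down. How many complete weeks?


Total days: 197
Days per week: 7
Division: 197 / 7 = 28 remainder 1
Complete weeks: 28
Remaining days: 1

28


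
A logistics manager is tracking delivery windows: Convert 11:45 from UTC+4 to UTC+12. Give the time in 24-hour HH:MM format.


Local time: 11:45 at UTC+4 (offset 4h)
Target zone: UTC+12 (offset 12h)
Difference: 12 - (4) = 8 hours
Calculation: 11 + (8) = 19
Result: 19:45

19:45


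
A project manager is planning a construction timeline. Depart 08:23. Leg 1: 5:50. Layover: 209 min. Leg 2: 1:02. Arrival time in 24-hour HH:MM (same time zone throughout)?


Depart: 08:23
Leg 1: +350 min -> 14:13
Layover: +209 min -> 17:42
Leg 2: +62 min -> 18:44
Total travel: 621 minutes = 10h 21m
Arrival: 18:44

18:44


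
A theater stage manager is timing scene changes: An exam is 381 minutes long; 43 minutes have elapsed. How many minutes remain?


Total budget: 381 minutes
Time used: 43 minutes
Remaining: 381 - 43 = 338 minutes
Percent used: 11.3%
Percent remaining: 88.7%

338


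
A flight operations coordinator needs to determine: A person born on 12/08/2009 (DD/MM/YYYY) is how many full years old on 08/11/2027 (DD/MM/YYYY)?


Birth: 2009-08-12
Reference: 2027-11-08
Year difference: 2027 - 2009 = 18
Has birthday (08-12) occurred by 11-08? Yes
Age in full years: 18

18


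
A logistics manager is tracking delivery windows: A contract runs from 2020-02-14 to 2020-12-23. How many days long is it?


Start date: 2020-02-14
End date: 2020-12-23
Feb 2020: +16 days
Mar 2020: +31 days
Apr 2020: +30 days
... (8 more months)
Total: 313 days

313


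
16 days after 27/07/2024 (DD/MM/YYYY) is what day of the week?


Start: 2024-07-27 (Saturday)
Step 1 - find target date: add 16 days
  2024-07-27 + 16 days = 2024-08-12
Step 2 - day of week:
  16 mod 7 = 2
  Saturday + 2 days -> Monday
Result: Monday (2024-08-12)

Monday


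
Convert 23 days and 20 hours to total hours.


Days: 23
Extra hours: 20
Hours per day: 24
Days to hours: 23 x 24 = 552
Total: 552 + 20 = 572

572


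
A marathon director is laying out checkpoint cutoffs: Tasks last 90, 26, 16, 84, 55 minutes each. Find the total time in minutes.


Durations: 90, 26, 16, 84, 55
Running sum: 90
+ 26 = 116
+ 16 = 132
+ 84 = 216
+ 55 = 271
Total duration: 271 minutes
That is 4 hours and 31 minutes

271


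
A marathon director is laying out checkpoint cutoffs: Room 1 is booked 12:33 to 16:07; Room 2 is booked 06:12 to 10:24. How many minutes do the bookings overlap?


Interval A: [753, 967] minutes from midnight
Interval B: [372, 624] minutes from midnight
Overlap start = max(753, 372) = 753
Overlap end = min(967, 624) = 624
End <= start, so the intervals do not overlap: 0 minutes

0


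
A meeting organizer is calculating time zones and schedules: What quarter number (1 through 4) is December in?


Month: December (month 12)
Q1: January-March (months 1-3)
Q2: April-June (months 4-6)
Q3: July-September (months 7-9)
Q4: October-December (months 10-12)
Month 12 falls in Q4

4


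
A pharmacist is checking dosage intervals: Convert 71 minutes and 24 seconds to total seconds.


Minutes: 71
Extra seconds: 24
Seconds per minute: 60
Minutes to seconds: 71 x 60 = 4260
Total: 4260 + 24 = 4284

4284


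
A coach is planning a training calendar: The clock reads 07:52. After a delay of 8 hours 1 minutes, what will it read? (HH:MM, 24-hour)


Start time: 07:52
Adding: 8 hours 1 minutes
Minutes: 52 + 1 = 53
Hours: 7 + 8 + 0 = 15
Result: 15:53

15:53


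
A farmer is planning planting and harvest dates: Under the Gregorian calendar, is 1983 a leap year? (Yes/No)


Year: 1983
Divisible by 4? 1983 / 4 = 495.75 -> No
Not divisible by 4, so NOT a leap year

No


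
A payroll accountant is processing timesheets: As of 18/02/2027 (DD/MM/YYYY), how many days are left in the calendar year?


Start: February 18, 2027
End: December 31, 2027
Days left in February: 10
March: 31
April: 30
May: 31
June: 30
... plus remaining months
Sum of remaining months: 306
Total: 10 + 306 = 316

316


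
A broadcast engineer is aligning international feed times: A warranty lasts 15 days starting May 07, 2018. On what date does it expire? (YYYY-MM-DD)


Start: 2018-05-07
Adding 15 days
Days remaining in May: 24
Result: 2018-05-22

2018-05-22


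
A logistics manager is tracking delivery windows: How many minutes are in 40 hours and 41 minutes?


Hours: 40
Extra minutes: 41
Minutes per hour: 60
Hours to minutes: 40 x 60 = 2400
Total: 2400 + 41 = 2441

2441


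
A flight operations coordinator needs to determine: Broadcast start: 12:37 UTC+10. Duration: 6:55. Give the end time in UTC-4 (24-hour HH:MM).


Start: 12:37 in UTC+10
Step 1 - add duration:
  minutes: 37 + 55 = 92 (carry 1h)
  hours: 12 + 6 + 1 = 19
  end in UTC+10: 19:32
Step 2 - convert UTC+10 -> UTC-4:
  offset difference: -4 - (10) = -14 hours
  19 + (-14) = 5 -> mod 24 = 5
Result: 05:32 in UTC-4

05:32


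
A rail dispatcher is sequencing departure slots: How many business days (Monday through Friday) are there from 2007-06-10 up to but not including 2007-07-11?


Start: 2007-06-10 (Sunday)
End (exclusive): 2007-07-11 (Wednesday)
Total calendar days: 31
Full weeks: 31 // 7 = 4 -> 20 weekdays
Remaining 3 days starting on Sunday:
  Sun(-), Mon(w), Tue(w) -> 2 weekdays
Total business days: 20 + 2 = 22

22


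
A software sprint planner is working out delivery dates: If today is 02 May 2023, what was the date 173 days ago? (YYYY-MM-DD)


Start: 2023-05-02
Subtracting 173 days
Days already passed in May: 2
After going back through May: 171 more days to subtract
April 2023: 30 days, 141 remaining
March 2023: 31 days, 110 remaining
February 2023: 28 days, 82 remaining
January 2023: 31 days, 51 remaining
Result: 2022-11-10

2022-11-10


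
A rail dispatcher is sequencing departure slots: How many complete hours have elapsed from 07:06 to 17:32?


Start: 07:06
End: 17:32
Hour difference: 17 - 7 = 10 hours
Minute difference: 32 - 6 = 26 minutes
Total minutes: 626
Complete hours: 626 / 60 = 10 (remainder 26)

10


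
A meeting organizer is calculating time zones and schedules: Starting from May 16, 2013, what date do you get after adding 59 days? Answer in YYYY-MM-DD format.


Start: 2013-05-16
Adding 59 days
Days remaining in May: 15
After May: 44 days still to add
June 2013: 30 days, 14 remaining
July 2013 has 31 days, need 14
Result: 2013-07-14

2013-07-14


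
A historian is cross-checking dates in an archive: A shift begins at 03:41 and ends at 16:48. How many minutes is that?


Start time: 03:41 = 221 minutes from midnight
End time: 16:48 = 1008 minutes from midnight
Difference: 1008 - 221 = 787 minutes
That is 13 hours and 7 minutes

787


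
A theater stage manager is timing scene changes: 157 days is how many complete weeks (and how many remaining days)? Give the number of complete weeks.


Total days: 157
Days per week: 7
Division: 157 / 7 = 22 remainder 3
Complete weeks: 22
Remaining days: 3

22


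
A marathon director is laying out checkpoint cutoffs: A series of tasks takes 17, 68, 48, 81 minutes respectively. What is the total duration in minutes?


Durations: 17, 68, 48, 81
Running sum: 17
+ 68 = 85
+ 48 = 133
+ 81 = 214
Total duration: 214 minutes
That is 3 hours and 34 minutes

214


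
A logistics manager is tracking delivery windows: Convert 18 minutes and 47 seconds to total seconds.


Minutes: 18
Extra seconds: 47
Seconds per minute: 60
Minutes to seconds: 18 x 60 = 1080
Total: 1080 + 47 = 1127

1127


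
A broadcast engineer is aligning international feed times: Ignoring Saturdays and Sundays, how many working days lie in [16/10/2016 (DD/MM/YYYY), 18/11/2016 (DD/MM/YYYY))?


Start: 2016-10-16 (Sunday)
End (exclusive): 2016-11-18 (Friday)
Total calendar days: 33
Full weeks: 33 // 7 = 4 -> 20 weekdays
Remaining 5 days starting on Sunday:
  Sun(-), Mon(w), Tue(w), Wed(w), Thu(w) -> 4 weekdays
Total business days: 20 + 4 = 24

24


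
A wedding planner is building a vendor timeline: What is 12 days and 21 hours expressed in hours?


Days: 12
Extra hours: 21
Hours per day: 24
Days to hours: 12 x 24 = 288
Total: 288 + 21 = 309

309


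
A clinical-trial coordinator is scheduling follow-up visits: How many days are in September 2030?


Month: September
Year: 2030
September is a 30-day month
Total: 30 days

30


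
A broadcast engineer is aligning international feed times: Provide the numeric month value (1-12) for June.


Calendar month order:
5. May
6. June <--
7. July
June is month number 6

6


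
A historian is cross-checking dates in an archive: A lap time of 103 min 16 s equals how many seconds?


Minutes: 103
Seconds: 16
Convert minutes to seconds: 103 x 60 = 6180
Add remaining seconds: 6180 + 16 = 6196

6196


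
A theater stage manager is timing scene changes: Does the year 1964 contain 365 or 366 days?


Year: 1964
Check leap year rules:
Divisible by 4? Yes
Divisible by 100? No
1964 is a leap year
Days: 366

366


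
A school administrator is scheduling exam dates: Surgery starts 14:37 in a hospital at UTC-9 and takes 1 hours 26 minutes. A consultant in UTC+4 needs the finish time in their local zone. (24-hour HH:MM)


Start: 14:37 in UTC-9
Step 1 - add duration:
  minutes: 37 + 26 = 63 (carry 1h)
  hours: 14 + 1 + 1 = 16
  end in UTC-9: 16:03
Step 2 - convert UTC-9 -> UTC+4:
  offset difference: 4 - (-9) = 13 hours
  16 + (13) = 29 -> mod 24 = 5
Result: 05:03 in UTC+4

05:03


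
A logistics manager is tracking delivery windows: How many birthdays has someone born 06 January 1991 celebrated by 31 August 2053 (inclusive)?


Birth: 1991-01-06
Reference: 2053-08-31
Year difference: 2053 - 1991 = 62
Has birthday (01-06) occurred by 08-31? Yes
Age in full years: 62

62


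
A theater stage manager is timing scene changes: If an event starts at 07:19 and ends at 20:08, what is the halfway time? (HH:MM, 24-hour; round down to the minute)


Start time: 07:19 = 439 minutes from midnight
End time: 20:08 = 1208 minutes from midnight
Sum: 439 + 1208 = 1647
Midpoint: 1647 / 2 = 823 minutes
Convert: 823 / 60 = 13 hours, 43 minutes
Result: 13:43

13:43


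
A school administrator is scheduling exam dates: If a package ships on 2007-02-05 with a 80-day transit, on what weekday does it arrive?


Start: 2007-02-05 (Monday)
Step 1 - find target date: add 80 days
  2007-02-05 + 80 days = 2007-04-26
Step 2 - day of week:
  80 mod 7 = 3
  Monday + 3 days -> Thursday
Result: Thursday (2007-04-26)

Thursday


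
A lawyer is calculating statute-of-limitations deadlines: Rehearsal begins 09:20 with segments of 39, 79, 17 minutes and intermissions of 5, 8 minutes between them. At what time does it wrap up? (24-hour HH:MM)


Start: 09:20 = 560 min from midnight
  after task 1 (39 min): 09:59
  after break (5 min): 10:04
  after task 2 (79 min): 11:23
  after break (8 min): 11:31
  after task 3 (17 min): 11:48
Total elapsed: 148 minutes
End time: 11:48

11:48


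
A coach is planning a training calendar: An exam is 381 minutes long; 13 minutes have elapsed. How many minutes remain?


Total budget: 381 minutes
Time used: 13 minutes
Remaining: 381 - 13 = 368 minutes
Percent used: 3.4%
Percent remaining: 96.6%

368


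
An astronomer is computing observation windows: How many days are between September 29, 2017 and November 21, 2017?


Start date: 2017-09-29
End date: 2017-11-21
Sep 2017: +2 days
Oct 2017: +31 days
Nov 2017: +20 days
Total: 53 days

53


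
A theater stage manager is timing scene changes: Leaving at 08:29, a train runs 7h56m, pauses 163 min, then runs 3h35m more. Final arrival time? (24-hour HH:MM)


Depart: 08:29
Leg 1: +476 min -> 16:25
Layover: +163 min -> 19:08
Leg 2: +215 min -> 22:43
Total travel: 854 minutes = 14h 14m
Arrival: 22:43

22:43


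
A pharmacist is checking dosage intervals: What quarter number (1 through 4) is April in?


Month: April (month 4)
Q1: January-March (months 1-3)
Q2: April-June (months 4-6)
Q3: July-September (months 7-9)
Q4: October-December (months 10-12)
Month 4 falls in Q2

2


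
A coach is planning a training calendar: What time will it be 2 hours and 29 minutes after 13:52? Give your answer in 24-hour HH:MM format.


Start time: 13:52
Adding: 2 hours 29 minutes
Minutes: 52 + 29 = 81
Minute overflow: 81 >= 60, so carry 1 hour, minutes = 21
Hours: 13 + 2 + 1 = 16
Result: 16:21

16:21


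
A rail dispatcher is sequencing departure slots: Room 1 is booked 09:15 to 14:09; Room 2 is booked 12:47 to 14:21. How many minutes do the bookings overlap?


Interval A: [555, 849] minutes from midnight
Interval B: [767, 861] minutes from midnight
Overlap start = max(555, 767) = 767
Overlap end = min(849, 861) = 849
Overlap = 849 - 767 = 82 minutes

82


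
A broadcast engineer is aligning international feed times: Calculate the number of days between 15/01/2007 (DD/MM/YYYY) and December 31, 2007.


Start: January 15, 2007
End: December 31, 2007
Days left in January: 16
February: 28
March: 31
April: 30
May: 31
... plus remaining months
Sum of remaining months: 334
Total: 16 + 334 = 350

350


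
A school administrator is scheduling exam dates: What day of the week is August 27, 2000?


Date: 2000-08-27
January 1, 2000 is a Saturday
Day of year: 240
Offset from Jan 1: 239 days
239 mod 7 = 1
Result: Sunday

Sunday


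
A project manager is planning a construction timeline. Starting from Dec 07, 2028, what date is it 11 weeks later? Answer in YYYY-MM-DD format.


Start: 2028-12-07
Weeks to add: 11
Convert to days: 11 x 7 = 77 days
Add 77 days to 2028-12-07
Result: 2029-02-22

2029-02-22


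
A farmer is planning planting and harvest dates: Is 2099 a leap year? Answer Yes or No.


Year: 2099
Divisible by 4? 2099 / 4 = 524.75 -> No
Not divisible by 4, so NOT a leap year

No


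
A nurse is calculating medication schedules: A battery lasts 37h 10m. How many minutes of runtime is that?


Hours: 37
Extra minutes: 10
Minutes per hour: 60
Hours to minutes: 37 x 60 = 2220
Total: 2220 + 10 = 2230

2230


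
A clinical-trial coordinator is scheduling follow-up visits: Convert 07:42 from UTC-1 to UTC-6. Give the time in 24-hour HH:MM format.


Local time: 07:42 at UTC-1 (offset -1h)
Target zone: UTC-6 (offset -6h)
Difference: -6 - (-1) = -5 hours
Calculation: 7 + (-5) = 2
Result: 02:42

02:42


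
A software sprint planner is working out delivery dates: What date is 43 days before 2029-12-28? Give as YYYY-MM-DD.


Start: 2029-12-28
Subtracting 43 days
Days already passed in December: 28
After going back through December: 15 more days to subtract
November 2029 has 30 days, need 15
Result: 2029-11-15

2029-11-15


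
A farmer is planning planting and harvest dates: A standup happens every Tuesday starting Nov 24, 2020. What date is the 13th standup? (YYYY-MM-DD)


First occurrence: 2020-11-24 (occurrence 1)
Each occurrence is 7 days after the previous.
Occurrence 13 is 12 weeks after the first.
12 weeks = 84 days
2020-11-24 + 84 days = 2021-02-16

2021-02-16


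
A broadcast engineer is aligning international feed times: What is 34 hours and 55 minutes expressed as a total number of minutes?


Hours: 34
Minutes: 55
Convert hours to minutes: 34 x 60 = 2040
Add remaining minutes: 2040 + 55 = 2095

2095


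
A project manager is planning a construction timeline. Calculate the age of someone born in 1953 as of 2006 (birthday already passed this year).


Birth year: 1953
Current year: 2006
Age = current year - birth year
Age = 2006 - 1953 = 53

53


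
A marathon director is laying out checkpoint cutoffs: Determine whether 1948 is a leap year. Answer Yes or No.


Year: 1948
Divisible by 4? 1948 / 4 = 487.0 -> Yes
Divisible by 100? 1948 / 100 = 19.48 -> No
Divisible by 4 but not 100, so it IS a leap year

Yes


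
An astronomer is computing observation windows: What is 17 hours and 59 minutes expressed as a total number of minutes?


Hours: 17
Minutes: 59
Convert hours to minutes: 17 x 60 = 1020
Add remaining minutes: 1020 + 59 = 1079

1079


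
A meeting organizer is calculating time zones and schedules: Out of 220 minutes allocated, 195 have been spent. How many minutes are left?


Total budget: 220 minutes
Time used: 195 minutes
Remaining: 220 - 195 = 25 minutes
Percent used: 88.6%
Percent remaining: 11.4%

25


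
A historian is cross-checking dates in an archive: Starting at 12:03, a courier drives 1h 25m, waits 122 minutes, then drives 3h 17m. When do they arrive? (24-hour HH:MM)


Depart: 12:03
Leg 1: +85 min -> 13:28
Layover: +122 min -> 15:30
Leg 2: +197 min -> 18:47
Total travel: 404 minutes = 6h 44m
Arrival: 18:47

18:47


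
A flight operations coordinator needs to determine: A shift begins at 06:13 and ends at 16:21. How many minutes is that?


Start time: 06:13 = 373 minutes from midnight
End time: 16:21 = 981 minutes from midnight
Difference: 981 - 373 = 608 minutes
That is 10 hours and 8 minutes

608
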